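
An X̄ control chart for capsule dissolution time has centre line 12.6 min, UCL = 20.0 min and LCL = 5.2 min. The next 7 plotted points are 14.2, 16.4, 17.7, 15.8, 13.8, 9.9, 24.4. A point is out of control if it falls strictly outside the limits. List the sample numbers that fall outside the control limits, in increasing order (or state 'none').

Compare each point to [5.2, 20.0]: sample 7 = 24.4 > UCL.

7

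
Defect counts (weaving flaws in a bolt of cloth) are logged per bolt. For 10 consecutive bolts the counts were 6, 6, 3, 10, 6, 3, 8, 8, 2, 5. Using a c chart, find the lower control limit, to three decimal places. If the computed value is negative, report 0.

c̄ = (6 + 6 + 3 + 10 + 6 + 3 + 8 + 8 + 2 + 5) / 10 = 57 / 10 = 5.7000
LCL = c̄ − 3√c̄ = 5.7000 − 3 × 2.3875 = -1.4624 → 0 (cannot be negative)

0.000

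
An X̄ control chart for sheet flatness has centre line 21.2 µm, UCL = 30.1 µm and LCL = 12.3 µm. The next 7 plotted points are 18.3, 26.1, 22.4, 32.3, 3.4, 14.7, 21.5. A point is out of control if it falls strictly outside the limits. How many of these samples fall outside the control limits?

Compare each point to [12.3, 30.1]: sample 4 = 32.3 > UCL; sample 5 = 3.4 < LCL.

2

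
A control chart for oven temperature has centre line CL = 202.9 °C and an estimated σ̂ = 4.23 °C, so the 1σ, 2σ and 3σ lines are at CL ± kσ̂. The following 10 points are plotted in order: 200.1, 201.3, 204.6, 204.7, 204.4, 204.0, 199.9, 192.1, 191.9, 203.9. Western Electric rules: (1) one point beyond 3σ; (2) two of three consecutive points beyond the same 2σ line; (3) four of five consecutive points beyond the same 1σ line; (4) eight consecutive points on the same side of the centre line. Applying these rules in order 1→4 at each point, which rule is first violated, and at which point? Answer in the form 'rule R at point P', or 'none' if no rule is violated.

rule 2 at point 9

Zone of each point (C = within 1σ̂, B = 1σ̂–2σ̂, A = 2σ̂–3σ̂, * = beyond 3σ̂; sign = side of CL): 1:-C, 2:-C, 3:+C, 4:+C, 5:+C, 6:+C, 7:-C, 8:-A, 9:-A, 10:+C
Rule 2 (two of three consecutive points beyond the same 2σ limit) is satisfied at point 9.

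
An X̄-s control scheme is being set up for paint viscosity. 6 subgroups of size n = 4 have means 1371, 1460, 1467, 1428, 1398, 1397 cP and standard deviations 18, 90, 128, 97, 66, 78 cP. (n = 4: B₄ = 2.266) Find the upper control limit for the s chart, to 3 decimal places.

s̄ = (18 + 90 + 128 + 97 + 66 + 78) / 6 = 79.5000
UCL_s = B₄·s̄ = 2.266 × 79.5000 = 180.1470

180.147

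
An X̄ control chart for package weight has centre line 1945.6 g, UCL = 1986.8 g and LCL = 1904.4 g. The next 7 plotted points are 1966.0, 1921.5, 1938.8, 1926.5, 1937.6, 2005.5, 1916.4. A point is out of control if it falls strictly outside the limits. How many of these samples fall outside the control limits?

1

Compare each point to [1904.4, 1986.8]: sample 6 = 2005.5 > UCL.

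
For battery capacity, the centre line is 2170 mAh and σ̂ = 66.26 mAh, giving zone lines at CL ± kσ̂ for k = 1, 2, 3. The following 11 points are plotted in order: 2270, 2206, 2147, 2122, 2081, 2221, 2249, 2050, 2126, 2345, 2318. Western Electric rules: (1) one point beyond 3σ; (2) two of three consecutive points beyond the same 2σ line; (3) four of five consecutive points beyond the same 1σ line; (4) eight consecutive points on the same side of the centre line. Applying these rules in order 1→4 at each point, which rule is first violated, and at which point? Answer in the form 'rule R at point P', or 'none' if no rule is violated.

rule 2 at point 11

Zone of each point (C = within 1σ̂, B = 1σ̂–2σ̂, A = 2σ̂–3σ̂, * = beyond 3σ̂; sign = side of CL): 1:+B, 2:+C, 3:-C, 4:-C, 5:-B, 6:+C, 7:+B, 8:-B, 9:-C, 10:+A, 11:+A
Rule 2 (two of three consecutive points beyond the same 2σ limit) is satisfied at point 11.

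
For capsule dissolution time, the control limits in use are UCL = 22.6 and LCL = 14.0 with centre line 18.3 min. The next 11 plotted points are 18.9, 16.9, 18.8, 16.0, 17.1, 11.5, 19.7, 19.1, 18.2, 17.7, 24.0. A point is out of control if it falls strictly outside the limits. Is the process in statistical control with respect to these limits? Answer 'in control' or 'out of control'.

out of control

Compare each point to [14.0, 22.6]: sample 6 = 11.5 < LCL; sample 11 = 24.0 > UCL.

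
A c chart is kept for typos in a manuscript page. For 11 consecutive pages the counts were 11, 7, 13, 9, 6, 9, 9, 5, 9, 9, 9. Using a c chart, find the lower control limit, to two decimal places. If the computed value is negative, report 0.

c̄ = (11 + 7 + 13 + 9 + 6 + 9 + 9 + 5 + 9 + 9 + 9) / 11 = 96 / 11 = 8.7273
LCL = c̄ − 3√c̄ = 8.7273 − 3 × 2.9542 = -0.1353 → 0 (cannot be negative)

0.00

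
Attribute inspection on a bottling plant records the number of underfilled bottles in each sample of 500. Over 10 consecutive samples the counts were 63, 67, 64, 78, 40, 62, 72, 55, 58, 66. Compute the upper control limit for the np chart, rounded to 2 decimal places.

84.69

p̄ = Σdᵢ / (k·n) = 625 / (10 × 500) = 0.12500
UCL = np̄ + 3·√(np̄(1−p̄)) = 62.5000 + 3 × √(62.5000×0.87500) = 62.5000 + 3 × 7.3951 = 84.6853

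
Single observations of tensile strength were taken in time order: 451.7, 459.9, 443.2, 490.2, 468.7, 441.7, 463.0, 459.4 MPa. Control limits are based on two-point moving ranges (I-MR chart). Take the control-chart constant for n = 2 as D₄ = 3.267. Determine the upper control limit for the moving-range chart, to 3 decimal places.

Moving ranges: 8.2, 16.7, 47.0, 21.5, 27.0, 21.3, 3.6; M̄R̄ = 145.3000 / 7 = 20.7571
UCL_MR = D₄·M̄R̄ = 3.267 × 20.7571 = 67.8136

67.814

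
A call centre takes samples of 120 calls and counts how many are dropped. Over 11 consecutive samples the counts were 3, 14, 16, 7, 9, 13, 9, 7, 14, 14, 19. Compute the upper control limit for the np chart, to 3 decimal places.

p̄ = Σdᵢ / (k·n) = 125 / (11 × 120) = 0.09470
UCL = np̄ + 3·√(np̄(1−p̄)) = 11.3636 + 3 × √(11.3636×0.90530) = 11.3636 + 3 × 3.2074 = 20.9859

20.986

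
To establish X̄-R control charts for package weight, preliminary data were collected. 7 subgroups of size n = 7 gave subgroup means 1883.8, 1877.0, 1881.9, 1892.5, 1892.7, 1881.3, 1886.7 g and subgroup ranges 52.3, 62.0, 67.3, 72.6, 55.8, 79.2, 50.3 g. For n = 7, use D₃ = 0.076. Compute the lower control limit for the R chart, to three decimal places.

4.772

R̄ = (52.3 + 62.0 + 67.3 + 72.6 + 55.8 + 79.2 + 50.3) / 7 = 439.5000 / 7 = 62.7857
LCL_R = D₃·R̄ = 0.076 × 62.7857 = 4.7717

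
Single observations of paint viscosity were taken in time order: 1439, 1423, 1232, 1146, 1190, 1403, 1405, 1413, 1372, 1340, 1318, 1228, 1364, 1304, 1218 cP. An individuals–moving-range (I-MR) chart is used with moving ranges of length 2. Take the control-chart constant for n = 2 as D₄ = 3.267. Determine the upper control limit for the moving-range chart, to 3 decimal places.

Moving ranges: 16, 191, 86, 44, 213, 2, 8, 41, 32, 22, 90, 136, 60, 86; M̄R̄ = 1027.0000 / 14 = 73.3571
UCL_MR = D₄·M̄R̄ = 3.267 × 73.3571 = 239.6578

239.658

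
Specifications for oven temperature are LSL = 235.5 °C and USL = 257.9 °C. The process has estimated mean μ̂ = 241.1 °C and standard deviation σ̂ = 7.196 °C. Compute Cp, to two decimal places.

Cp = (USL − LSL) / (6σ̂) = (257.9 − 235.5) / (6 × 7.196) = 22.4000 / 43.1760 = 0.5188

0.52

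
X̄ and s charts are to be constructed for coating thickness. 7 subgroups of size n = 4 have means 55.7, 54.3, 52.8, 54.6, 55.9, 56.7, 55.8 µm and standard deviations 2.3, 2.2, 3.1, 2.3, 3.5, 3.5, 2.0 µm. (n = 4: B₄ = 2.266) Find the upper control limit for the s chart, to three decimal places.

s̄ = (2.3 + 2.2 + 3.1 + 2.3 + 3.5 + 3.5 + 2.0) / 7 = 2.7000
UCL_s = B₄·s̄ = 2.266 × 2.7000 = 6.1182

6.118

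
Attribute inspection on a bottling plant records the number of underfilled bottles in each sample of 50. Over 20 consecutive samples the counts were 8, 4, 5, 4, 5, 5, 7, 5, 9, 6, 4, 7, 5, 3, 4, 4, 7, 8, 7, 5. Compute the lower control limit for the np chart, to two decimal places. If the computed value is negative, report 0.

0.00

p̄ = Σdᵢ / (k·n) = 112 / (20 × 50) = 0.11200
LCL = np̄ − 3·√(np̄(1−p̄)) = 5.6000 − 3 × 2.2300 = -1.0899 → 0 (negative, so LCL = 0)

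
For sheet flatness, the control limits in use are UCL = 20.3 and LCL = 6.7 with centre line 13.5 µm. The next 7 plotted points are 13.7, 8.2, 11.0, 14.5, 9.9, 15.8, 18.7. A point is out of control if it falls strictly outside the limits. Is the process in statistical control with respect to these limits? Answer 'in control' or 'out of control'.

in control

All 7 points lie within [6.7, 20.3].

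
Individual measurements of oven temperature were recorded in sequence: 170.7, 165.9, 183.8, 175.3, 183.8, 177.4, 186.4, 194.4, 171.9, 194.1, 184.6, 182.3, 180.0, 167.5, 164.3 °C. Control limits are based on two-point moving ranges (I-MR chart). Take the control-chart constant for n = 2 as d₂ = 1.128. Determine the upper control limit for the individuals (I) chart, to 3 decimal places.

204.966

X̄ = (170.7 + 165.9 + 183.8 + 175.3 + 183.8 + 177.4 + 186.4 + 194.4 + 171.9 + 194.1 + 184.6 + 182.3 + 180.0 + 167.5 + 164.3) / 15 = 178.8267
Moving ranges: 4.8, 17.9, 8.5, 8.5, 6.4, 9.0, 8.0, 22.5, 22.2, 9.5, 2.3, 2.3, 12.5, 3.2; M̄R̄ = 137.6000 / 14 = 9.8286
UCL = X̄ + 3·M̄R̄/d₂ = 178.8267 + 3 × 9.8286 / 1.128 = 204.9665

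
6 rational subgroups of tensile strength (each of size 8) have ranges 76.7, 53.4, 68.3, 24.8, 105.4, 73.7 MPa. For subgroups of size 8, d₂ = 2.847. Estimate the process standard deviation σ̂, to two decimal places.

R̄ = (76.7 + 53.4 + 68.3 + 24.8 + 105.4 + 73.7) / 6 = 67.0500
σ̂ = R̄ / d₂ = 67.0500 / 2.847 = 23.5511

23.55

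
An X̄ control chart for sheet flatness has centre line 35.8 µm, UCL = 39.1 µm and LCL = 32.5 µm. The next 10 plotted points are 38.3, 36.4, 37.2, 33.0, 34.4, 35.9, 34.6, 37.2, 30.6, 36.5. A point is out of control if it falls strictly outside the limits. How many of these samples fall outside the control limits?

1

Compare each point to [32.5, 39.1]: sample 9 = 30.6 < LCL.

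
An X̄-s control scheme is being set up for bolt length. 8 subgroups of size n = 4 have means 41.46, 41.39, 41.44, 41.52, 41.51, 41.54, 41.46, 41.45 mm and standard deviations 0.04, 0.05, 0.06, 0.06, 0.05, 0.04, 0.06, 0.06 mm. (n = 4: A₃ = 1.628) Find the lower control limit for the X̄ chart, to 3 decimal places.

41.386

X̄̄ = (41.46 + 41.39 + 41.44 + 41.52 + 41.51 + 41.54 + 41.46 + 41.45) / 8 = 41.4712
s̄ = (0.04 + 0.05 + 0.06 + 0.06 + 0.05 + 0.04 + 0.06 + 0.06) / 8 = 0.0525
LCL = X̄̄ − A₃·s̄ = 41.4712 − 1.628 × 0.0525 = 41.3858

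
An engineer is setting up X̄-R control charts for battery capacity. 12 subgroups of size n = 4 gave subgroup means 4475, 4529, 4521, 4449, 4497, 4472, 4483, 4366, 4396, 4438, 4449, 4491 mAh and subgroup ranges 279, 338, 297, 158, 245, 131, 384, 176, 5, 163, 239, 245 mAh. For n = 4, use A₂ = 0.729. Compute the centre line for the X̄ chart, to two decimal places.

X̄̄ = (4475 + 4529 + 4521 + 4449 + 4497 + 4472 + 4483 + 4366 + 4396 + 4438 + 4449 + 4491) / 12 = 53566.0000 / 12 = 4463.8333
CL = X̄̄ = 4463.8333

4463.83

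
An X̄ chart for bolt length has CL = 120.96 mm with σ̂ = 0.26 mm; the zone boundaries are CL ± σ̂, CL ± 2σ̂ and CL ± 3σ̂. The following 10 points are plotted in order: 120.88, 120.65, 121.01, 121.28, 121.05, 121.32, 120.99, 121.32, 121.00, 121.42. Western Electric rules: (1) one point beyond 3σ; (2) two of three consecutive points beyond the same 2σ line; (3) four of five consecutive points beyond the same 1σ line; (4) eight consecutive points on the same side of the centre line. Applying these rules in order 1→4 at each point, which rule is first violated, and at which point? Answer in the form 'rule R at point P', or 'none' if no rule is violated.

Zone of each point (C = within 1σ̂, B = 1σ̂–2σ̂, A = 2σ̂–3σ̂, * = beyond 3σ̂; sign = side of CL): 1:-C, 2:-B, 3:+C, 4:+B, 5:+C, 6:+B, 7:+C, 8:+B, 9:+C, 10:+B
Rule 4 (eight consecutive points on the same side of the centre line) is satisfied at point 10.

rule 4 at point 10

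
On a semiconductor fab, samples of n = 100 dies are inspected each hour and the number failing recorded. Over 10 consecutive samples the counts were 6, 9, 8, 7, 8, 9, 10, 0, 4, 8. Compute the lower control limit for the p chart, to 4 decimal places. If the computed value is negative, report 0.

p̄ = Σdᵢ / (k·n) = 69 / (10 × 100) = 0.06900
LCL = p̄ − 3·√(p̄(1−p̄)/n) = 0.06900 − 3 × 0.02535 = -0.00704 → 0 (negative, so LCL = 0)

0.0000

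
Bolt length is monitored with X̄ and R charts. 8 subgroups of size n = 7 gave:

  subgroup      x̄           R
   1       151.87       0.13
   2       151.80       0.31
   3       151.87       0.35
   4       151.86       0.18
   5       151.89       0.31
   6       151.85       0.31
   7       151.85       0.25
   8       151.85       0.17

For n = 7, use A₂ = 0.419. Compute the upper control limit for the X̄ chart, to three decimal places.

151.960

X̄̄ = (151.87 + 151.80 + 151.87 + 151.86 + 151.89 + 151.85 + 151.85 + 151.85) / 8 = 1214.8400 / 8 = 151.8550
R̄ = (0.13 + 0.31 + 0.35 + 0.18 + 0.31 + 0.31 + 0.25 + 0.17) / 8 = 2.0100 / 8 = 0.2512
UCL = X̄̄ + A₂·R̄ = 151.8550 + 0.419 × 0.2512 = 151.9603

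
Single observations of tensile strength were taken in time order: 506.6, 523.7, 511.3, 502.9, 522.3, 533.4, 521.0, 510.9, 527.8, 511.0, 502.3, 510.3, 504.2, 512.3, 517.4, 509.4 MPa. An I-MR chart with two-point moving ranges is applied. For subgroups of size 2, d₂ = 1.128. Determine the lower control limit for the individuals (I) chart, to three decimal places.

484.281

X̄ = (506.6 + 523.7 + 511.3 + 502.9 + 522.3 + 533.4 + 521.0 + 510.9 + 527.8 + 511.0 + 502.3 + 510.3 + 504.2 + 512.3 + 517.4 + 509.4) / 16 = 514.1750
Moving ranges: 17.1, 12.4, 8.4, 19.4, 11.1, 12.4, 10.1, 16.9, 16.8, 8.7, 8.0, 6.1, 8.1, 5.1, 8.0; M̄R̄ = 168.6000 / 15 = 11.2400
LCL = X̄ − 3·M̄R̄/d₂ = 514.1750 − 3 × 11.2400 / 1.128 = 484.2814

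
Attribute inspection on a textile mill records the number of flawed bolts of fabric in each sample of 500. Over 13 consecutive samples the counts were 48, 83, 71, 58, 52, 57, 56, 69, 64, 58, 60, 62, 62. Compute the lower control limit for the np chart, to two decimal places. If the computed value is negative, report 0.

39.50

p̄ = Σdᵢ / (k·n) = 800 / (13 × 500) = 0.12308
LCL = np̄ − 3·√(np̄(1−p̄)) = 61.5385 − 3 × 7.3461 = 39.5003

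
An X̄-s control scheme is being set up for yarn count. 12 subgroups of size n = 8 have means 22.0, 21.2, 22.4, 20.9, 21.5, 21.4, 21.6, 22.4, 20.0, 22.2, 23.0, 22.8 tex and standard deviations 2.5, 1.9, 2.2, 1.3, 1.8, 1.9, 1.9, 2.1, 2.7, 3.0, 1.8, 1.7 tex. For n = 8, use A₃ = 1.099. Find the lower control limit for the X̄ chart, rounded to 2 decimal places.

X̄̄ = (22.0 + 21.2 + 22.4 + 20.9 + 21.5 + 21.4 + 21.6 + 22.4 + 20.0 + 22.2 + 23.0 + 22.8) / 12 = 21.7833
s̄ = (2.5 + 1.9 + 2.2 + 1.3 + 1.8 + 1.9 + 1.9 + 2.1 + 2.7 + 3.0 + 1.8 + 1.7) / 12 = 2.0667
LCL = X̄̄ − A₃·s̄ = 21.7833 − 1.099 × 2.0667 = 19.5121

19.51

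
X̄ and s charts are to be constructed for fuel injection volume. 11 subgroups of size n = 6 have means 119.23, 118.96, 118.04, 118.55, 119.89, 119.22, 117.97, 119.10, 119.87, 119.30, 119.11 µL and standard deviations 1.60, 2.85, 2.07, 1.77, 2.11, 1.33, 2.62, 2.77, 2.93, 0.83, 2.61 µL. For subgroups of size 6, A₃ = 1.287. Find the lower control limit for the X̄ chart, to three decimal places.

X̄̄ = (119.23 + 118.96 + 118.04 + 118.55 + 119.89 + 119.22 + 117.97 + 119.10 + 119.87 + 119.30 + 119.11) / 11 = 119.0218
s̄ = (1.60 + 2.85 + 2.07 + 1.77 + 2.11 + 1.33 + 2.62 + 2.77 + 2.93 + 0.83 + 2.61) / 11 = 2.1355
LCL = X̄̄ − A₃·s̄ = 119.0218 − 1.287 × 2.1355 = 116.2735

116.273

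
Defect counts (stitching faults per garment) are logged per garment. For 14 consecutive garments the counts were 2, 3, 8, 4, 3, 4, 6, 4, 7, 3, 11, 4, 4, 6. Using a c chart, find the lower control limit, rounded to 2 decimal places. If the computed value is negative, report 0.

0.00

c̄ = (2 + 3 + 8 + 4 + 3 + 4 + 6 + 4 + 7 + 3 + 11 + 4 + 4 + 6) / 14 = 69 / 14 = 4.9286
LCL = c̄ − 3√c̄ = 4.9286 − 3 × 2.2200 = -1.7315 → 0 (cannot be negative)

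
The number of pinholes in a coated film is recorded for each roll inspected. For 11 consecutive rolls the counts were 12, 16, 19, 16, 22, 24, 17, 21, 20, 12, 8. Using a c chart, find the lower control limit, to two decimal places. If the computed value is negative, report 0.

4.63

c̄ = (12 + 16 + 19 + 16 + 22 + 24 + 17 + 21 + 20 + 12 + 8) / 11 = 187 / 11 = 17.0000
LCL = c̄ − 3√c̄ = 17.0000 − 3 × 4.1231 = 4.6307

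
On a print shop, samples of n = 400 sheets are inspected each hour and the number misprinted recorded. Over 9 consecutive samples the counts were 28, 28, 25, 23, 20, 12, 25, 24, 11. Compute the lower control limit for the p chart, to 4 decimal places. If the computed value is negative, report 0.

p̄ = Σdᵢ / (k·n) = 196 / (9 × 400) = 0.05444
LCL = p̄ − 3·√(p̄(1−p̄)/n) = 0.05444 − 3 × 0.01134 = 0.02041

0.0204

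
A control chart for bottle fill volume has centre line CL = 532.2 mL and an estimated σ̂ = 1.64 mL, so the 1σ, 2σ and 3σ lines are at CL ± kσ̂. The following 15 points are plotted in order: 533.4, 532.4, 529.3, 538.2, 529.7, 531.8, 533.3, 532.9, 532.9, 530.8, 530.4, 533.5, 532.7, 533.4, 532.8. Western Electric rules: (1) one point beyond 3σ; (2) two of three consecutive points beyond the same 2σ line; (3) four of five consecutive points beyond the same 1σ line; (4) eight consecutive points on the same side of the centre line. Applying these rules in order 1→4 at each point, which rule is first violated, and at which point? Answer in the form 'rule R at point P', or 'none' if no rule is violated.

Zone of each point (C = within 1σ̂, B = 1σ̂–2σ̂, A = 2σ̂–3σ̂, * = beyond 3σ̂; sign = side of CL): 1:+C, 2:+C, 3:-B, 4:+*, 5:-B, 6:-C, 7:+C, 8:+C, 9:+C, 10:-C, 11:-B, 12:+C, 13:+C, 14:+C, 15:+C
Rule 1 (one point beyond the 3σ limits) is satisfied at point 4.

rule 1 at point 4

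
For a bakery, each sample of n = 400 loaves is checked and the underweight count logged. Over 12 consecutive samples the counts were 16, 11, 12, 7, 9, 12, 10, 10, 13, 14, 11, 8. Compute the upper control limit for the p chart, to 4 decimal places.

p̄ = Σdᵢ / (k·n) = 133 / (12 × 400) = 0.02771
UCL = p̄ + 3·√(p̄(1−p̄)/n) = 0.02771 + 3 × √(0.02771×0.97229/400) = 0.02771 + 3 × 0.00821 = 0.05233

0.0523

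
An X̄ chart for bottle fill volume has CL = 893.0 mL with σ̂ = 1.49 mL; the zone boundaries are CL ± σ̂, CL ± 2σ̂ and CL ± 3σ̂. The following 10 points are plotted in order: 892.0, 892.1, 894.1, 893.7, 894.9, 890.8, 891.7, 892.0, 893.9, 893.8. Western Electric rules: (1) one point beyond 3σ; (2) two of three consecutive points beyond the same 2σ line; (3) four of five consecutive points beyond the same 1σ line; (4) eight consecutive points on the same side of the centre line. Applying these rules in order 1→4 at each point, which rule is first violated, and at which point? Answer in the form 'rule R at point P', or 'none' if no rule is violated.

Zone of each point (C = within 1σ̂, B = 1σ̂–2σ̂, A = 2σ̂–3σ̂, * = beyond 3σ̂; sign = side of CL): 1:-C, 2:-C, 3:+C, 4:+C, 5:+B, 6:-B, 7:-C, 8:-C, 9:+C, 10:+C
No rule fires across all 10 points.

none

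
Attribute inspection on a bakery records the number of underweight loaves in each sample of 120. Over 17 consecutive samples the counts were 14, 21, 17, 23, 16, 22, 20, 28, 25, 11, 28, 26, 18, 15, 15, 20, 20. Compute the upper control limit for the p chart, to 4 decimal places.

p̄ = Σdᵢ / (k·n) = 339 / (17 × 120) = 0.16618
UCL = p̄ + 3·√(p̄(1−p̄)/n) = 0.16618 + 3 × √(0.16618×0.83382/120) = 0.16618 + 3 × 0.03398 = 0.26812

0.2681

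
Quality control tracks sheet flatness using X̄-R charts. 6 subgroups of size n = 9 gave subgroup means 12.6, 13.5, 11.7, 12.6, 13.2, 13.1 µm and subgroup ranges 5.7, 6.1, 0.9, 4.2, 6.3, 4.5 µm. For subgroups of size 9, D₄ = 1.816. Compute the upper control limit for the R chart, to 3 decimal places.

R̄ = (5.7 + 6.1 + 0.9 + 4.2 + 6.3 + 4.5) / 6 = 27.7000 / 6 = 4.6167
UCL_R = D₄·R̄ = 1.816 × 4.6167 = 8.3839

8.384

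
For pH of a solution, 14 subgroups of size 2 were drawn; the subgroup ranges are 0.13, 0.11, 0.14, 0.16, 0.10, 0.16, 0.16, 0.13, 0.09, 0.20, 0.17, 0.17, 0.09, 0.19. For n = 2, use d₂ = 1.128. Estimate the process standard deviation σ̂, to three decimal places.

0.127

R̄ = (0.13 + 0.11 + 0.14 + 0.16 + 0.10 + 0.16 + 0.16 + 0.13 + 0.09 + 0.20 + 0.17 + 0.17 + 0.09 + 0.19) / 14 = 0.1429
σ̂ = R̄ / d₂ = 0.1429 / 1.128 = 0.1266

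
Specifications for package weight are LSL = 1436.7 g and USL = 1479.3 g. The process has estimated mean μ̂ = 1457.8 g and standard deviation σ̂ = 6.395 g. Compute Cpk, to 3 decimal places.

1.100

Cpu = (USL − μ̂) / (3σ̂) = (1479.3 − 1457.8) / (3 × 6.395) = 1.1207; Cpl = (μ̂ − LSL) / (3σ̂) = (1457.8 − 1436.7) / (3 × 6.395) = 1.0998; Cpk = min(Cpu, Cpl) = 1.0998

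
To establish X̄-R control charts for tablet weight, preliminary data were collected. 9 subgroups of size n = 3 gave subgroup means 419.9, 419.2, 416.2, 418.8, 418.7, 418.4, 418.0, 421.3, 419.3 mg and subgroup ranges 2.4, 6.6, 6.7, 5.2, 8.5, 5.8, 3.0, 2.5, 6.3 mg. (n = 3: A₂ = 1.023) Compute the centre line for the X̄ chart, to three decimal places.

X̄̄ = (419.9 + 419.2 + 416.2 + 418.8 + 418.7 + 418.4 + 418.0 + 421.3 + 419.3) / 9 = 3769.8000 / 9 = 418.8667
CL = X̄̄ = 418.8667

418.867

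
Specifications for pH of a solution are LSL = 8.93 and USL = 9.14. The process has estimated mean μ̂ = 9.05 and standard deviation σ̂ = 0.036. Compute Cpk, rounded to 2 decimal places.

Cpu = (USL − μ̂) / (3σ̂) = (9.14 − 9.05) / (3 × 0.036) = 0.8333; Cpl = (μ̂ − LSL) / (3σ̂) = (9.05 − 8.93) / (3 × 0.036) = 1.1111; Cpk = min(Cpu, Cpl) = 0.8333

0.83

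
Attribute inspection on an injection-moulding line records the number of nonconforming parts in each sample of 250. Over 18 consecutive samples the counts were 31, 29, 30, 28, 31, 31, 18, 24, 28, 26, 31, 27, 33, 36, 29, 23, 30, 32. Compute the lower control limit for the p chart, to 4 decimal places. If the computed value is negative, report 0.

0.0544

p̄ = Σdᵢ / (k·n) = 517 / (18 × 250) = 0.11489
LCL = p̄ − 3·√(p̄(1−p̄)/n) = 0.11489 − 3 × 0.02017 = 0.05438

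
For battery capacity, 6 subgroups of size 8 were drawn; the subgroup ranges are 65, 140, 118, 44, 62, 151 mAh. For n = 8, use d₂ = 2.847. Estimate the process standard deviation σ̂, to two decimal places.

33.95

R̄ = (65 + 140 + 118 + 44 + 62 + 151) / 6 = 96.6667
σ̂ = R̄ / d₂ = 96.6667 / 2.847 = 33.9539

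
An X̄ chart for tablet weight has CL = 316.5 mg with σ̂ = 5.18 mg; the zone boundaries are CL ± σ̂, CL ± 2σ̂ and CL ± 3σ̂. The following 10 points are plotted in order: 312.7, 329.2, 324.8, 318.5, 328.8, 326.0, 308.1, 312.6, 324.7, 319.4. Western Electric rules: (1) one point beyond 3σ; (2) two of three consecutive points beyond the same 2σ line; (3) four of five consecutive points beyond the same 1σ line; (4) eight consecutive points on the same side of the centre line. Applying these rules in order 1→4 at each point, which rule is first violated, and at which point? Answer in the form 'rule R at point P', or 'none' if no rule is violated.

rule 3 at point 6

Zone of each point (C = within 1σ̂, B = 1σ̂–2σ̂, A = 2σ̂–3σ̂, * = beyond 3σ̂; sign = side of CL): 1:-C, 2:+A, 3:+B, 4:+C, 5:+A, 6:+B, 7:-B, 8:-C, 9:+B, 10:+C
Rule 3 (four of five consecutive points beyond the same 1σ limit) is satisfied at point 6.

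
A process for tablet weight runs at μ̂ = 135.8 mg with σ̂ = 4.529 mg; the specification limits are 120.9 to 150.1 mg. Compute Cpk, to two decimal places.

1.05

Cpu = (USL − μ̂) / (3σ̂) = (150.1 − 135.8) / (3 × 4.529) = 1.0525; Cpl = (μ̂ − LSL) / (3σ̂) = (135.8 − 120.9) / (3 × 4.529) = 1.0966; Cpk = min(Cpu, Cpl) = 1.0525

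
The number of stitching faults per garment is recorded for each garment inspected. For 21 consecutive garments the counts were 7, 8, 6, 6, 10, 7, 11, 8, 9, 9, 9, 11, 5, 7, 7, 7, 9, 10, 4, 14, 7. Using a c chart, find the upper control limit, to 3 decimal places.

16.704

c̄ = (7 + 8 + 6 + 6 + 10 + 7 + 11 + 8 + 9 + 9 + 9 + 11 + 5 + 7 + 7 + 7 + 9 + 10 + 4 + 14 + 7) / 21 = 171 / 21 = 8.1429
UCL = c̄ + 3√c̄ = 8.1429 + 3 × √8.1429 = 8.1429 + 3 × 2.8536 = 16.7036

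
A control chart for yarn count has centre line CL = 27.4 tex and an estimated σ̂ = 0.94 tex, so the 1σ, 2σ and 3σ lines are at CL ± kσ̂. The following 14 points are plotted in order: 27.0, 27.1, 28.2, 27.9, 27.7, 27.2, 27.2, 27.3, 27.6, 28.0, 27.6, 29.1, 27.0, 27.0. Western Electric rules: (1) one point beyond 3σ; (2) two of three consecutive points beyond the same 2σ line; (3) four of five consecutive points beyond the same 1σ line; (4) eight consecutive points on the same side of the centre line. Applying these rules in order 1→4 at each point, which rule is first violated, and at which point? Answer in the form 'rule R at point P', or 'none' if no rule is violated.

none

Zone of each point (C = within 1σ̂, B = 1σ̂–2σ̂, A = 2σ̂–3σ̂, * = beyond 3σ̂; sign = side of CL): 1:-C, 2:-C, 3:+C, 4:+C, 5:+C, 6:-C, 7:-C, 8:-C, 9:+C, 10:+C, 11:+C, 12:+B, 13:-C, 14:-C
No rule fires across all 14 points.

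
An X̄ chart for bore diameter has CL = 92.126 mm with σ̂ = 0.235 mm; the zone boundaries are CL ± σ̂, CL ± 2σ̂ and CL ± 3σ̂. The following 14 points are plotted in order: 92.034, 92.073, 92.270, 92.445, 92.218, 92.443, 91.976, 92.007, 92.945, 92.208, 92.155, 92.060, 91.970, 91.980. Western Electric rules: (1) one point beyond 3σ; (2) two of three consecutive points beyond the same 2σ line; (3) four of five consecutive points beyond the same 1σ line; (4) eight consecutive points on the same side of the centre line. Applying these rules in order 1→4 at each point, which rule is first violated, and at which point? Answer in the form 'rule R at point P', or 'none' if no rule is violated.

Zone of each point (C = within 1σ̂, B = 1σ̂–2σ̂, A = 2σ̂–3σ̂, * = beyond 3σ̂; sign = side of CL): 1:-C, 2:-C, 3:+C, 4:+B, 5:+C, 6:+B, 7:-C, 8:-C, 9:+*, 10:+C, 11:+C, 12:-C, 13:-C, 14:-C
Rule 1 (one point beyond the 3σ limits) is satisfied at point 9.

rule 1 at point 9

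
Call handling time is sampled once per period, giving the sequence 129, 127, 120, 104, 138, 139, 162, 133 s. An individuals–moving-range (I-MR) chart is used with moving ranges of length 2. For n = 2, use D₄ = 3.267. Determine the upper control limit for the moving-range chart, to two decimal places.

52.27

Moving ranges: 2, 7, 16, 34, 1, 23, 29; M̄R̄ = 112.0000 / 7 = 16.0000
UCL_MR = D₄·M̄R̄ = 3.267 × 16.0000 = 52.2720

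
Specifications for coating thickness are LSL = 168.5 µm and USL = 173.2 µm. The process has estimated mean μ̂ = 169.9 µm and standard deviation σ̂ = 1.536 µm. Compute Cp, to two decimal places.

0.51

Cp = (USL − LSL) / (6σ̂) = (173.2 − 168.5) / (6 × 1.536) = 4.7000 / 9.2160 = 0.5100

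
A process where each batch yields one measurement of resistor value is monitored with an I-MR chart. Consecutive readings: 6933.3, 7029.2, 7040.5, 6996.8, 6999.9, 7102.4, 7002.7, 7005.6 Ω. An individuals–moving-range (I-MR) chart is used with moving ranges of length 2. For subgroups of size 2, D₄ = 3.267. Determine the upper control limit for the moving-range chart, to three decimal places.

Moving ranges: 95.9, 11.3, 43.7, 3.1, 102.5, 99.7, 2.9; M̄R̄ = 359.1000 / 7 = 51.3000
UCL_MR = D₄·M̄R̄ = 3.267 × 51.3000 = 167.5971

167.597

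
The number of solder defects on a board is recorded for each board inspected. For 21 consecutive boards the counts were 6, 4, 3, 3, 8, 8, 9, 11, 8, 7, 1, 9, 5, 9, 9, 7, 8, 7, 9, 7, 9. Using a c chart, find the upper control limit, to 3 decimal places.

14.937

c̄ = (6 + 4 + 3 + 3 + 8 + 8 + 9 + 11 + 8 + 7 + 1 + 9 + 5 + 9 + 9 + 7 + 8 + 7 + 9 + 7 + 9) / 21 = 147 / 21 = 7.0000
UCL = c̄ + 3√c̄ = 7.0000 + 3 × √7.0000 = 7.0000 + 3 × 2.6458 = 14.9373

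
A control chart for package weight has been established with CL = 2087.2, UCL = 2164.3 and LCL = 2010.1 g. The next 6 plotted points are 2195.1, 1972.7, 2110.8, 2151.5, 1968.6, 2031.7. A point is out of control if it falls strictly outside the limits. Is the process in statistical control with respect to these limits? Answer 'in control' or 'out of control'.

Compare each point to [2010.1, 2164.3]: sample 1 = 2195.1 > UCL; sample 2 = 1972.7 < LCL; sample 5 = 1968.6 < LCL.

out of control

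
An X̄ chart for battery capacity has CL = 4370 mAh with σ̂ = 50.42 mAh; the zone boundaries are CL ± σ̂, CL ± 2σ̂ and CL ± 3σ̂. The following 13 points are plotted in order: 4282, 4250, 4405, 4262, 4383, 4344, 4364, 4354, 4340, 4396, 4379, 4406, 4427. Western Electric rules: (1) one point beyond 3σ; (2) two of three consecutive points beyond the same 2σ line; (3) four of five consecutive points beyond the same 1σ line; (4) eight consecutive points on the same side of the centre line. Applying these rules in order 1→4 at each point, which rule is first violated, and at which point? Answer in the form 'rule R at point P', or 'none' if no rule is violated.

Zone of each point (C = within 1σ̂, B = 1σ̂–2σ̂, A = 2σ̂–3σ̂, * = beyond 3σ̂; sign = side of CL): 1:-B, 2:-A, 3:+C, 4:-A, 5:+C, 6:-C, 7:-C, 8:-C, 9:-C, 10:+C, 11:+C, 12:+C, 13:+B
Rule 2 (two of three consecutive points beyond the same 2σ limit) is satisfied at point 4.

rule 2 at point 4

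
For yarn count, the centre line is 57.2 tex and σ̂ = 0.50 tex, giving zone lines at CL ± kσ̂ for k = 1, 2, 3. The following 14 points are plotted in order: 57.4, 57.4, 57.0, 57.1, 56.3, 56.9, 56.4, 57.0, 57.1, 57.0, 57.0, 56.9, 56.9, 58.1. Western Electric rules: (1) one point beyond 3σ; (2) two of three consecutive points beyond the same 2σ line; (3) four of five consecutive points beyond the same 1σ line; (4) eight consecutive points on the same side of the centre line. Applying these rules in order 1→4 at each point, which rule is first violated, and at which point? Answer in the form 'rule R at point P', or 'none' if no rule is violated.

rule 4 at point 10

Zone of each point (C = within 1σ̂, B = 1σ̂–2σ̂, A = 2σ̂–3σ̂, * = beyond 3σ̂; sign = side of CL): 1:+C, 2:+C, 3:-C, 4:-C, 5:-B, 6:-C, 7:-B, 8:-C, 9:-C, 10:-C, 11:-C, 12:-C, 13:-C, 14:+B
Rule 4 (eight consecutive points on the same side of the centre line) is satisfied at point 10.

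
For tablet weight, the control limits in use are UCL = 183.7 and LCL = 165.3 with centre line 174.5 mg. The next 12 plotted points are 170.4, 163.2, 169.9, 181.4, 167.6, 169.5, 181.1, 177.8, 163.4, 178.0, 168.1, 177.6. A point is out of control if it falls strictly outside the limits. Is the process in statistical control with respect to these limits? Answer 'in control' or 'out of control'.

out of control

Compare each point to [165.3, 183.7]: sample 2 = 163.2 < LCL; sample 9 = 163.4 < LCL.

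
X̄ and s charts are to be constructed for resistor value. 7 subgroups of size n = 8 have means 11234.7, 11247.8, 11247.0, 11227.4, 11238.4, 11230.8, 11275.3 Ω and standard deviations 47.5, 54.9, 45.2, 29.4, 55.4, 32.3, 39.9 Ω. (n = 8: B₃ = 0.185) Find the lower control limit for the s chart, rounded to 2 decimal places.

8.05

s̄ = (47.5 + 54.9 + 45.2 + 29.4 + 55.4 + 32.3 + 39.9) / 7 = 43.5143
LCL_s = B₃·s̄ = 0.185 × 43.5143 = 8.0501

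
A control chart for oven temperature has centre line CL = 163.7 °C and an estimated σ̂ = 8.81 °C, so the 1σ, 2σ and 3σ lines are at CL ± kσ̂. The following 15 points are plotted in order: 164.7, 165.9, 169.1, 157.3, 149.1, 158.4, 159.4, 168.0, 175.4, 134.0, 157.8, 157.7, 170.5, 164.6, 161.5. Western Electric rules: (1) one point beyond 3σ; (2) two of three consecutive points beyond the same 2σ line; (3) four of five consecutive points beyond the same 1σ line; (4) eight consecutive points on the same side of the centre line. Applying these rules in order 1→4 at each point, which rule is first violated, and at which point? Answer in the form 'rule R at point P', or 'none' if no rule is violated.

rule 1 at point 10

Zone of each point (C = within 1σ̂, B = 1σ̂–2σ̂, A = 2σ̂–3σ̂, * = beyond 3σ̂; sign = side of CL): 1:+C, 2:+C, 3:+C, 4:-C, 5:-B, 6:-C, 7:-C, 8:+C, 9:+B, 10:-*, 11:-C, 12:-C, 13:+C, 14:+C, 15:-C
Rule 1 (one point beyond the 3σ limits) is satisfied at point 10.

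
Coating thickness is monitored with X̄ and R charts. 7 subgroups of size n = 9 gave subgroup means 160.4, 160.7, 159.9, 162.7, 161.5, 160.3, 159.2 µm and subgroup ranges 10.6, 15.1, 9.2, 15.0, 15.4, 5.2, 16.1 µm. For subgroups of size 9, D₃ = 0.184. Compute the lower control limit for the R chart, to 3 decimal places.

2.276

R̄ = (10.6 + 15.1 + 9.2 + 15.0 + 15.4 + 5.2 + 16.1) / 7 = 86.6000 / 7 = 12.3714
LCL_R = D₃·R̄ = 0.184 × 12.3714 = 2.2763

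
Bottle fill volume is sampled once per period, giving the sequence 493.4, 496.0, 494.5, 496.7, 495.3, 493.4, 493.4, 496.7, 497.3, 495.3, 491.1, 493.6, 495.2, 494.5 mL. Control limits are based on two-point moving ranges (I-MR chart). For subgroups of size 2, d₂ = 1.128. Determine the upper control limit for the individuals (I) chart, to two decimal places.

499.76

X̄ = (493.4 + 496.0 + 494.5 + 496.7 + 495.3 + 493.4 + 493.4 + 496.7 + 497.3 + 495.3 + 491.1 + 493.6 + 495.2 + 494.5) / 14 = 494.7429
Moving ranges: 2.6, 1.5, 2.2, 1.4, 1.9, 0.0, 3.3, 0.6, 2.0, 4.2, 2.5, 1.6, 0.7; M̄R̄ = 24.5000 / 13 = 1.8846
UCL = X̄ + 3·M̄R̄/d₂ = 494.7429 + 3 × 1.8846 / 1.128 = 499.7551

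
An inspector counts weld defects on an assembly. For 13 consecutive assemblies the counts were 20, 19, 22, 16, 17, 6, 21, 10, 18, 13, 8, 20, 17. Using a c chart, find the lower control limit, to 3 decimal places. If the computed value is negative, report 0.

c̄ = (20 + 19 + 22 + 16 + 17 + 6 + 21 + 10 + 18 + 13 + 8 + 20 + 17) / 13 = 207 / 13 = 15.9231
LCL = c̄ − 3√c̄ = 15.9231 − 3 × 3.9904 = 3.9520

3.952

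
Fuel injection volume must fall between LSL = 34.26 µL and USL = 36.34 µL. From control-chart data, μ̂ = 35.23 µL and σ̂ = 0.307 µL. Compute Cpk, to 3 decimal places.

Cpu = (USL − μ̂) / (3σ̂) = (36.34 − 35.23) / (3 × 0.307) = 1.2052; Cpl = (μ̂ − LSL) / (3σ̂) = (35.23 − 34.26) / (3 × 0.307) = 1.0532; Cpk = min(Cpu, Cpl) = 1.0532

1.053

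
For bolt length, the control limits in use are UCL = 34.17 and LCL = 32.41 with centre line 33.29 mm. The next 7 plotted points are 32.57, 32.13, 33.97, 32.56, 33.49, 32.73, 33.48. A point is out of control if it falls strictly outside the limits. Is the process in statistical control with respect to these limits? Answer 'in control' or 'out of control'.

out of control

Compare each point to [32.41, 34.17]: sample 2 = 32.13 < LCL.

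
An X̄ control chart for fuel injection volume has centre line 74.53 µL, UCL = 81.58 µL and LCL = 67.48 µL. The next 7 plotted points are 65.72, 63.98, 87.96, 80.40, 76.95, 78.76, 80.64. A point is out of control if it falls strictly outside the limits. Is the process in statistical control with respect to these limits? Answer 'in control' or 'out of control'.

out of control

Compare each point to [67.48, 81.58]: sample 1 = 65.72 < LCL; sample 2 = 63.98 < LCL; sample 3 = 87.96 > UCL.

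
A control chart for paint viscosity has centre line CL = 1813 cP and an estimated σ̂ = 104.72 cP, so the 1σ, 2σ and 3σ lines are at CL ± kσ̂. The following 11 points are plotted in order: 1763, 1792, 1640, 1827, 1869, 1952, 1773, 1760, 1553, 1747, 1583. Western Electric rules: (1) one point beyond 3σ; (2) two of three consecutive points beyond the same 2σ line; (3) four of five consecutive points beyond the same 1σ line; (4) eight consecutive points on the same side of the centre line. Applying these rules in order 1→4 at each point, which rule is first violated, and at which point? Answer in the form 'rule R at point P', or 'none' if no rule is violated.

rule 2 at point 11

Zone of each point (C = within 1σ̂, B = 1σ̂–2σ̂, A = 2σ̂–3σ̂, * = beyond 3σ̂; sign = side of CL): 1:-C, 2:-C, 3:-B, 4:+C, 5:+C, 6:+B, 7:-C, 8:-C, 9:-A, 10:-C, 11:-A
Rule 2 (two of three consecutive points beyond the same 2σ limit) is satisfied at point 11.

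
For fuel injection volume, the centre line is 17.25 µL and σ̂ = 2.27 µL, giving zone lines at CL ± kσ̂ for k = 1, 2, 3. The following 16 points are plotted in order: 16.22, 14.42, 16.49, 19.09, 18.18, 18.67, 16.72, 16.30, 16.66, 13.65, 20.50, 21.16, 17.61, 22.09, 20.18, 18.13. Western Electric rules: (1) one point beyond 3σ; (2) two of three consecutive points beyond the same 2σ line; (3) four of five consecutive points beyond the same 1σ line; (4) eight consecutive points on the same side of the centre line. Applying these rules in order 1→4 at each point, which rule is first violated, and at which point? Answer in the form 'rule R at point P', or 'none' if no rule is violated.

rule 3 at point 15

Zone of each point (C = within 1σ̂, B = 1σ̂–2σ̂, A = 2σ̂–3σ̂, * = beyond 3σ̂; sign = side of CL): 1:-C, 2:-B, 3:-C, 4:+C, 5:+C, 6:+C, 7:-C, 8:-C, 9:-C, 10:-B, 11:+B, 12:+B, 13:+C, 14:+A, 15:+B, 16:+C
Rule 3 (four of five consecutive points beyond the same 1σ limit) is satisfied at point 15.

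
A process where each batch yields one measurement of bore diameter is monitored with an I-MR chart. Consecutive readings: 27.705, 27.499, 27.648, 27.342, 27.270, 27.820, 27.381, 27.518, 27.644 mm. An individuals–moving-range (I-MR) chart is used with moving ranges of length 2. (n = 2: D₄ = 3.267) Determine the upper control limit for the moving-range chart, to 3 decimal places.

0.811

Moving ranges: 0.206, 0.149, 0.306, 0.072, 0.550, 0.439, 0.137, 0.126; M̄R̄ = 1.9850 / 8 = 0.2481
UCL_MR = D₄·M̄R̄ = 3.267 × 0.2481 = 0.8106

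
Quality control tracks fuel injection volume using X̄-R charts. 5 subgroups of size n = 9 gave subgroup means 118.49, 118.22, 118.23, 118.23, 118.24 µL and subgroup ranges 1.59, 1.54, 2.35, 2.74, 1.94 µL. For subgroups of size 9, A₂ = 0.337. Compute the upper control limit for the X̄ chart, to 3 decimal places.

X̄̄ = (118.49 + 118.22 + 118.23 + 118.23 + 118.24) / 5 = 591.4100 / 5 = 118.2820
R̄ = (1.59 + 1.54 + 2.35 + 2.74 + 1.94) / 5 = 10.1600 / 5 = 2.0320
UCL = X̄̄ + A₂·R̄ = 118.2820 + 0.337 × 2.0320 = 118.9668

118.967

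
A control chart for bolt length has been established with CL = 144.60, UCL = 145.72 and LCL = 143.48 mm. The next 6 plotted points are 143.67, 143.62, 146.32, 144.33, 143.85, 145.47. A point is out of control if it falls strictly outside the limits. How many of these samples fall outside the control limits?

Compare each point to [143.48, 145.72]: sample 3 = 146.32 > UCL.

1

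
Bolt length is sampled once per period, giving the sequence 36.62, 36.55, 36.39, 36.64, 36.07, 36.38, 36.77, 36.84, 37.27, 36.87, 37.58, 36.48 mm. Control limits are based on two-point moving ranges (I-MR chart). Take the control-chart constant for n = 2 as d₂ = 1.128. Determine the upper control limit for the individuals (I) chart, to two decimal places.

37.78

X̄ = (36.62 + 36.55 + 36.39 + 36.64 + 36.07 + 36.38 + 36.77 + 36.84 + 37.27 + 36.87 + 37.58 + 36.48) / 12 = 36.7050
Moving ranges: 0.07, 0.16, 0.25, 0.57, 0.31, 0.39, 0.07, 0.43, 0.40, 0.71, 1.10; M̄R̄ = 4.4600 / 11 = 0.4055
UCL = X̄ + 3·M̄R̄/d₂ = 36.7050 + 3 × 0.4055 / 1.128 = 37.7833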